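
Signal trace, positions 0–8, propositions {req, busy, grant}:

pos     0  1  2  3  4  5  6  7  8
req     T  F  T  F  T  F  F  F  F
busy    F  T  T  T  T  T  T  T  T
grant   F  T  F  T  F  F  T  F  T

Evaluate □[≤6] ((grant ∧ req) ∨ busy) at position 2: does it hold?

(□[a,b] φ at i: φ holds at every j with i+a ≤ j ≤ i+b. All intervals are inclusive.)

Check ((grant ∧ req) ∨ busy) at every j in [2,8]:
  j=2: true
  j=3: true
  j=4: true
  j=5: true
  j=6: true
  j=7: true
  j=8: true
All positions satisfy it → formula holds.

True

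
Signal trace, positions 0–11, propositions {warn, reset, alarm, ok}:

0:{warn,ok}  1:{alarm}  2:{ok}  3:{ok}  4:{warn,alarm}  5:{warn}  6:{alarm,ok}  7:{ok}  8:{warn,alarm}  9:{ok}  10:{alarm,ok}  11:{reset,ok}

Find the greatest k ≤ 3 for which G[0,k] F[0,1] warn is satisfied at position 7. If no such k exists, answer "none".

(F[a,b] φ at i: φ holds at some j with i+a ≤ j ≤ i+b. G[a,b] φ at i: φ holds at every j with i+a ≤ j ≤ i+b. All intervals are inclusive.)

1

F[0,1] warn must hold from j=7 onward; find where it first fails.
  j=7: holds
  j=8: holds
  j=9: fails
Holds on [7,8], so largest k = 1.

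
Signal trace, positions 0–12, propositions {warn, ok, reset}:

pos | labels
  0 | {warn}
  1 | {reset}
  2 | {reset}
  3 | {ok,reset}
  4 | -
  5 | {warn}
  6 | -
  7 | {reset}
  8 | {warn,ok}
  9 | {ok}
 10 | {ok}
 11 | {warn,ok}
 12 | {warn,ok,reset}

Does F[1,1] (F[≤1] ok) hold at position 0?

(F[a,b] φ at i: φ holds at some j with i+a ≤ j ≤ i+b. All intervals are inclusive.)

Check F[≤1] ok at each j in [1,1]:
  j=1: fails (none in [1,2])
No position in the window satisfies it → formula fails.

False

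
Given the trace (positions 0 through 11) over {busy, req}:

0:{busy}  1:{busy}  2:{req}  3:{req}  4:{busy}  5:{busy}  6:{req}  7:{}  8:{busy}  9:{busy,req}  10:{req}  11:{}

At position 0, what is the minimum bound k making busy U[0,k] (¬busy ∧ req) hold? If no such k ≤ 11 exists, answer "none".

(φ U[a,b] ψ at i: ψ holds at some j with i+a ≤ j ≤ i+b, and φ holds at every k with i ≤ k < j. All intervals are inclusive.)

2

Need earliest j ≥ 0 with (¬busy ∧ req), and busy at every k in [0,j-1].
  j=0: rhs fails.
  j=1: rhs fails.
  j=2: rhs holds; lhs holds on [0,1]. k = 2.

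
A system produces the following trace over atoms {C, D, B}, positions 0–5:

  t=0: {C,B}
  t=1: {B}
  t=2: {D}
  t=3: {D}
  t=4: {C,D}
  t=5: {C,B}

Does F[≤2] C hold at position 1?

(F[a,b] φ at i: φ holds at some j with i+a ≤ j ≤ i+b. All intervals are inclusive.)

No

Check C at each j in [1,3]:
  j=1: false
  j=2: false
  j=3: false
No position in the window satisfies it → formula fails.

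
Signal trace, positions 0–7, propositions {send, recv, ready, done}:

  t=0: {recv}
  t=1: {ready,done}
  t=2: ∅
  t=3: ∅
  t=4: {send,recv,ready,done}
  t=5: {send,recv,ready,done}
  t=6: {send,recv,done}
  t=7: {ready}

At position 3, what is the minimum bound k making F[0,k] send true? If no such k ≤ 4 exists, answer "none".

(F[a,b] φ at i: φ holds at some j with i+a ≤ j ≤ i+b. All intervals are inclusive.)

1

Scan j = 3,4,… for send:
  j=3: fails
  j=4: holds
First hit at j=4, so smallest k = 4-3 = 1.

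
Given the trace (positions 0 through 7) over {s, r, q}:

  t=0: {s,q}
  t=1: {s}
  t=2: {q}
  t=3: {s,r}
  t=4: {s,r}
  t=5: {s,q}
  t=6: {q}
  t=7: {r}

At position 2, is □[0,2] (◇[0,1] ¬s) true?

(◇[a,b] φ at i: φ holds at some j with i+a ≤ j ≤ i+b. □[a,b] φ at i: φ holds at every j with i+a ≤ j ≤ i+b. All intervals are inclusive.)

False

Check ◇[0,1] ¬s at every j in [2,4]:
  j=2: holds (witness at 2)
  j=3: fails (none in [3,4])
  j=4: fails (none in [4,5])
Fails at j=3 → formula fails.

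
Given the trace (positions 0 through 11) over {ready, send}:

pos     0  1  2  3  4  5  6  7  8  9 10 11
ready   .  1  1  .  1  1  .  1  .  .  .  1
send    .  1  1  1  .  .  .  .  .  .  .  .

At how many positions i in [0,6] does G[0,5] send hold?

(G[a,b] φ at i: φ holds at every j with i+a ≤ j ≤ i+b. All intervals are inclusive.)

Evaluate at each i in [0,6]:
  i=0: ✗ (fails at j=0)
  i=1: ✗ (fails at j=4)
  i=2: ✗ (fails at j=4)
  i=3: ✗ (fails at j=4)
  i=4: ✗ (fails at j=4)
  i=5: ✗ (fails at j=5)
  i=6: ✗ (fails at j=6)
Positions where it holds: {} → 0.

0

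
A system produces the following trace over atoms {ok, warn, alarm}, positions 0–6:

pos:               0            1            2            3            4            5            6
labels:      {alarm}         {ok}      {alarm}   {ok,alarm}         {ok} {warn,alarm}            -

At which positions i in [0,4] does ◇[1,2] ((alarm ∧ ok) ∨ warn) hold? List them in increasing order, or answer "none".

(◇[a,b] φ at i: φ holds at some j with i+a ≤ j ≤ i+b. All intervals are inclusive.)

1, 2, 3, 4

Evaluate at each i in [0,4]:
  i=0: ✗ (none in [1,2])
  i=1: ✓ (witness j=3)
  i=2: ✓ (witness j=3)
  i=3: ✓ (witness j=5)
  i=4: ✓ (witness j=5)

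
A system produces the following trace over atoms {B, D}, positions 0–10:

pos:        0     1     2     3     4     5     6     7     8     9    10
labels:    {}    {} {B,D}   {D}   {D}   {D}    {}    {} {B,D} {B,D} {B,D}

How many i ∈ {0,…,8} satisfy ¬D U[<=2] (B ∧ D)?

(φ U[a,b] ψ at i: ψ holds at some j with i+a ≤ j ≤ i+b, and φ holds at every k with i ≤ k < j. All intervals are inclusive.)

Evaluate at each i in [0,8]:
  i=0: ✓ (rhs at j=2; lhs holds on [0,1])
  i=1: ✓ (rhs at j=2; lhs holds on [1,1])
  i=2: ✓ (rhs at j=2)
  i=3: ✗ (no rhs in [3,5])
  i=4: ✗ (no rhs in [4,6])
  i=5: ✗ (no rhs in [5,7])
  i=6: ✓ (rhs at j=8; lhs holds on [6,7])
  i=7: ✓ (rhs at j=8; lhs holds on [7,7])
  i=8: ✓ (rhs at j=8)
Positions where it holds: {0, 1, 2, 6, 7, 8} → 6.

6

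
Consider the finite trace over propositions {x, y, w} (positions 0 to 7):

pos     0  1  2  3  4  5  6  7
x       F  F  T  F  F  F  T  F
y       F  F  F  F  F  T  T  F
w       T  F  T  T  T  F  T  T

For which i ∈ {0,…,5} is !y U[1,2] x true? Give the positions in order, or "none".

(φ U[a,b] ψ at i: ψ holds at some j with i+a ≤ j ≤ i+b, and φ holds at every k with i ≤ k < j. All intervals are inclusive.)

Evaluate at each i in [0,5]:
  i=0: ✓ (rhs at j=2; lhs holds on [0,1])
  i=1: ✓ (rhs at j=2; lhs holds on [1,1])
  i=2: ✗ (no rhs in [3,4])
  i=3: ✗ (no rhs in [4,5])
  i=4: ✗ (lhs fails at k=5 before rhs at j=6)
  i=5: ✗ (lhs fails at k=5 before rhs at j=6)

0, 1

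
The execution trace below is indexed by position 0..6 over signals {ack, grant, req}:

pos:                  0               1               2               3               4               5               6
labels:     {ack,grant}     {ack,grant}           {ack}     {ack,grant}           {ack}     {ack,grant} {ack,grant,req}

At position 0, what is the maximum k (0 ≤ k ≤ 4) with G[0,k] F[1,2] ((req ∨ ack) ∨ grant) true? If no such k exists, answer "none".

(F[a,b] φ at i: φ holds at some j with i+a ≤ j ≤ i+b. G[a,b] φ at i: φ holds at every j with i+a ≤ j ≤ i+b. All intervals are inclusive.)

4

F[1,2] ((req ∨ ack) ∨ grant) must hold from j=0 onward; find where it first fails.
  j=0: holds
  j=1: holds
  j=2: holds
  j=3: holds
  j=4: holds
Holds through j=4; largest k = 4.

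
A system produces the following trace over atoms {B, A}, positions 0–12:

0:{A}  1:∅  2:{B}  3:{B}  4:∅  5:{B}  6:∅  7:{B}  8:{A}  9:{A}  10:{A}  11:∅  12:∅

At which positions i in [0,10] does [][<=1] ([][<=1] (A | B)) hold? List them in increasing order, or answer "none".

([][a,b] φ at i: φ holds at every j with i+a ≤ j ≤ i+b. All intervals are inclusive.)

Evaluate at each i in [0,10]:
  i=0: ✗ (fails at j=0)
  i=1: ✗ (fails at j=1)
  i=2: ✗ (fails at j=3)
  i=3: ✗ (fails at j=3)
  i=4: ✗ (fails at j=4)
  i=5: ✗ (fails at j=5)
  i=6: ✗ (fails at j=6)
  i=7: ✓ (all of [7,8])
  i=8: ✓ (all of [8,9])
  i=9: ✗ (fails at j=10)
  i=10: ✗ (fails at j=10)

7, 8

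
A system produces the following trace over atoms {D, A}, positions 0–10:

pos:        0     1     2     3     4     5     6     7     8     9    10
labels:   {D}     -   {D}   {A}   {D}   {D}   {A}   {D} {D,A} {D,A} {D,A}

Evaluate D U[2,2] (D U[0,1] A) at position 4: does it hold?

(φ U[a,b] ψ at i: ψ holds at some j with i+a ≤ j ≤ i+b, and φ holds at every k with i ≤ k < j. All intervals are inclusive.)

Yes

Need some j in [6,6] with (D U[0,1] A), and D at every k in [4,j-1].
  j=6: (D U[0,1] A) holds; D holds at every k in [4,5] → satisfied.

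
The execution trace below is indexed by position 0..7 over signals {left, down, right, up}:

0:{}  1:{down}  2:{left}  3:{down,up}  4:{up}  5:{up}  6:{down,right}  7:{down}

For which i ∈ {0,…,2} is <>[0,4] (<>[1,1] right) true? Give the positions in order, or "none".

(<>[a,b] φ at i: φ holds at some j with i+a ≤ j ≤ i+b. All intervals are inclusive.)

Evaluate at each i in [0,2]:
  i=0: ✗ (none in [0,4])
  i=1: ✓ (witness j=5)
  i=2: ✓ (witness j=5)

1, 2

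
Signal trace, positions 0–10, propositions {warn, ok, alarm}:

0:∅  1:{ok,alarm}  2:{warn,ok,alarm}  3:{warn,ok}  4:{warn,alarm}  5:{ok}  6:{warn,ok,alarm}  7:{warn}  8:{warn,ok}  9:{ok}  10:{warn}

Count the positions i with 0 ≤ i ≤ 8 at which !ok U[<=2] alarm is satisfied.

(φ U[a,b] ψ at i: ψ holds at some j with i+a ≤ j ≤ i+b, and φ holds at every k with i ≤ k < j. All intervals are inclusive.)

Evaluate at each i in [0,8]:
  i=0: ✓ (rhs at j=1; lhs holds on [0,0])
  i=1: ✓ (rhs at j=1)
  i=2: ✓ (rhs at j=2)
  i=3: ✗ (lhs fails at k=3 before rhs at j=4)
  i=4: ✓ (rhs at j=4)
  i=5: ✗ (lhs fails at k=5 before rhs at j=6)
  i=6: ✓ (rhs at j=6)
  i=7: ✗ (no rhs in [7,9])
  i=8: ✗ (no rhs in [8,10])
Positions where it holds: {0, 1, 2, 4, 6} → 5.

5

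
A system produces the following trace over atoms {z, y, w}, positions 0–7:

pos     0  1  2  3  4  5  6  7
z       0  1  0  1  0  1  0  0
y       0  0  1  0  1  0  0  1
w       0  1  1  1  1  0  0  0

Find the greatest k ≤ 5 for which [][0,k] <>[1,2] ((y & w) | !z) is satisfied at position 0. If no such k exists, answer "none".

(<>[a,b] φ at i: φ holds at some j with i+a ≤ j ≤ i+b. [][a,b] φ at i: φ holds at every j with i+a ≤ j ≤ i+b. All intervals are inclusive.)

5

<>[1,2] ((y & w) | !z) must hold from j=0 onward; find where it first fails.
  j=0: holds
  j=1: holds
  j=2: holds
  j=3: holds
  j=4: holds
  j=5: holds
Holds through j=5; largest k = 5.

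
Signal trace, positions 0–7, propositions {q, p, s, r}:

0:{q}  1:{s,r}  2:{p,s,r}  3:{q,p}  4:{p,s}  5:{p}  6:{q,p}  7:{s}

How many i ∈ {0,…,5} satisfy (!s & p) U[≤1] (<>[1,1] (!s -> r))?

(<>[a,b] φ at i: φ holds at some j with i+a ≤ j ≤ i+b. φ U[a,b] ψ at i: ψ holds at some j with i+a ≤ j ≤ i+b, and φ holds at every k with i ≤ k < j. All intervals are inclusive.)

4

Evaluate at each i in [0,5]:
  i=0: ✓ (rhs at j=0)
  i=1: ✓ (rhs at j=1)
  i=2: ✗ (lhs fails at k=2 before rhs at j=3)
  i=3: ✓ (rhs at j=3)
  i=4: ✗ (no rhs in [4,5])
  i=5: ✓ (rhs at j=6; lhs holds on [5,5])
Positions where it holds: {0, 1, 3, 5} → 4.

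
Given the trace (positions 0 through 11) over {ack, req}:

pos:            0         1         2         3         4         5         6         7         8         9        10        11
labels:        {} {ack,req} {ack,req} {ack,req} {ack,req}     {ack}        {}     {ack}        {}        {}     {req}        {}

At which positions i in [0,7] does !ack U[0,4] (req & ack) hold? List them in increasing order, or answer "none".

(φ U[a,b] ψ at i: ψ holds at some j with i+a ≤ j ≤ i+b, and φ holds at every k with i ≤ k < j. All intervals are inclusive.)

0, 1, 2, 3, 4

Evaluate at each i in [0,7]:
  i=0: ✓ (rhs at j=1; lhs holds on [0,0])
  i=1: ✓ (rhs at j=1)
  i=2: ✓ (rhs at j=2)
  i=3: ✓ (rhs at j=3)
  i=4: ✓ (rhs at j=4)
  i=5: ✗ (no rhs in [5,9])
  i=6: ✗ (no rhs in [6,10])
  i=7: ✗ (no rhs in [7,11])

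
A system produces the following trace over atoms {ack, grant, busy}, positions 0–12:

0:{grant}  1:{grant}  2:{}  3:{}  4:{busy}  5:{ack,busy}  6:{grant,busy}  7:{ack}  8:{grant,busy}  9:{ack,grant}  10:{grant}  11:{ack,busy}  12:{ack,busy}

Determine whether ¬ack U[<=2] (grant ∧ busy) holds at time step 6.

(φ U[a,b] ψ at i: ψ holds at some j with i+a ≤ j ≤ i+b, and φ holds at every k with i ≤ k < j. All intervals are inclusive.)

Yes

Need some j in [6,8] with (grant ∧ busy), and ¬ack at every k in [6,j-1].
  j=6: (grant ∧ busy) holds; no prefix to check → satisfied.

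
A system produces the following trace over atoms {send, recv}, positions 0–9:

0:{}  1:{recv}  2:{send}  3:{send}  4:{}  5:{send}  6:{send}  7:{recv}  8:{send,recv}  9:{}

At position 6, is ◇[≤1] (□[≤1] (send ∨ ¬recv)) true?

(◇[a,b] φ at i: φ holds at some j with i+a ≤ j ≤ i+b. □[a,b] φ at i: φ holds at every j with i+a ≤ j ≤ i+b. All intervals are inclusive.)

False

Check □[≤1] (send ∨ ¬recv) at each j in [6,7]:
  j=6: fails at 7
  j=7: fails at 7
No position in the window satisfies it → formula fails.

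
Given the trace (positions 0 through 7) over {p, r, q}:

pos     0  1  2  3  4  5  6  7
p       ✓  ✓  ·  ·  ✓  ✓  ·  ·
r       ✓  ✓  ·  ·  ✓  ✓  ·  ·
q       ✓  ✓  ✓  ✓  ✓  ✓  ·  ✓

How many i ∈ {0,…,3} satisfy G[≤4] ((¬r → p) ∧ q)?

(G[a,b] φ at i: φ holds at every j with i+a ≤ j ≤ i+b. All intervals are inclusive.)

0

Evaluate at each i in [0,3]:
  i=0: ✗ (fails at j=2)
  i=1: ✗ (fails at j=2)
  i=2: ✗ (fails at j=2)
  i=3: ✗ (fails at j=3)
Positions where it holds: {} → 0.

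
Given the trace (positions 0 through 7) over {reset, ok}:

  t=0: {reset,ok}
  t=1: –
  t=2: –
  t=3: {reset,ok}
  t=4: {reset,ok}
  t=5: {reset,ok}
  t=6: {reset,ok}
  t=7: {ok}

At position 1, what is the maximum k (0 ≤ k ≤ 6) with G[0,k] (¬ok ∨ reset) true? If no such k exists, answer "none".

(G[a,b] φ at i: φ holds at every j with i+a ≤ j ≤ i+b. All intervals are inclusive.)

(¬ok ∨ reset) must hold from j=1 onward; find where it first fails.
  j=1: holds
  j=2: holds
  j=3: holds
  j=4: holds
  j=5: holds
  j=6: holds
  j=7: fails
Holds on [1,6], so largest k = 5.

5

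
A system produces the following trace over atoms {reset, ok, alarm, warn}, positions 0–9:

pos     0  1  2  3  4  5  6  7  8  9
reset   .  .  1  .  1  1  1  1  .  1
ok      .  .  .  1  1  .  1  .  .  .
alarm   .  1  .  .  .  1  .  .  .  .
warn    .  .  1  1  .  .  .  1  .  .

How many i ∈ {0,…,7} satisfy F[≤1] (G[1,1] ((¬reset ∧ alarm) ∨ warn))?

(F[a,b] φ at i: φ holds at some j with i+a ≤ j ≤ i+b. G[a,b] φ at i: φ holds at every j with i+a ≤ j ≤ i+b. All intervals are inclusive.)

5

Evaluate at each i in [0,7]:
  i=0: ✓ (witness j=0)
  i=1: ✓ (witness j=1)
  i=2: ✓ (witness j=2)
  i=3: ✗ (none in [3,4])
  i=4: ✗ (none in [4,5])
  i=5: ✓ (witness j=6)
  i=6: ✓ (witness j=6)
  i=7: ✗ (none in [7,8])
Positions where it holds: {0, 1, 2, 5, 6} → 5.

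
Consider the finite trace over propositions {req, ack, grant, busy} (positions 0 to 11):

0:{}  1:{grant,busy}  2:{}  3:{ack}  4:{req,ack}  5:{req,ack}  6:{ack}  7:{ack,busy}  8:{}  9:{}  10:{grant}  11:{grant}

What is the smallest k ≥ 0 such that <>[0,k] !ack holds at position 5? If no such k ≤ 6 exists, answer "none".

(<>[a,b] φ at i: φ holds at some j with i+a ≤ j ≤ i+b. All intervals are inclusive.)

3

Scan j = 5,6,… for !ack:
  j=5: fails
  j=6: fails
  j=7: fails
  j=8: holds
First hit at j=8, so smallest k = 8-5 = 3.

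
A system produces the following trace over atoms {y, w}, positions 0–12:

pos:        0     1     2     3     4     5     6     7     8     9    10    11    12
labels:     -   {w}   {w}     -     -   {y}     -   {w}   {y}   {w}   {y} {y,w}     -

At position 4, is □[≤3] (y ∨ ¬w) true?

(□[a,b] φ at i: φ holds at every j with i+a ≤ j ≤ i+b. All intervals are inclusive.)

Check (y ∨ ¬w) at every j in [4,7]:
  j=4: true
  j=5: true
  j=6: true
  j=7: false
Fails at j=7 → formula fails.

No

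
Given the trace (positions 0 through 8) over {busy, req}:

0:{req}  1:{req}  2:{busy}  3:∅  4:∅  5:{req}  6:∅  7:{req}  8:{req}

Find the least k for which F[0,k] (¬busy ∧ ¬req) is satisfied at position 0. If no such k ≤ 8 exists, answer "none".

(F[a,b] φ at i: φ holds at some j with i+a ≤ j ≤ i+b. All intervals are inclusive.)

3

Scan j = 0,1,… for (¬busy ∧ ¬req):
  j=0: fails
  j=1: fails
  j=2: fails
  j=3: holds
First hit at j=3, so smallest k = 3-0 = 3.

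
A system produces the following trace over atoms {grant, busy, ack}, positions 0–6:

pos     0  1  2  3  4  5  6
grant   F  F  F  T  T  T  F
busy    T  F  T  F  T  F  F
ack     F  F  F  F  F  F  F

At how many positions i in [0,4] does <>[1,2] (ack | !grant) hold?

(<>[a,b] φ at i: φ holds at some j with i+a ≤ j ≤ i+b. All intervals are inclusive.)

Evaluate at each i in [0,4]:
  i=0: ✓ (witness j=1)
  i=1: ✓ (witness j=2)
  i=2: ✗ (none in [3,4])
  i=3: ✗ (none in [4,5])
  i=4: ✓ (witness j=6)
Positions where it holds: {0, 1, 4} → 3.

3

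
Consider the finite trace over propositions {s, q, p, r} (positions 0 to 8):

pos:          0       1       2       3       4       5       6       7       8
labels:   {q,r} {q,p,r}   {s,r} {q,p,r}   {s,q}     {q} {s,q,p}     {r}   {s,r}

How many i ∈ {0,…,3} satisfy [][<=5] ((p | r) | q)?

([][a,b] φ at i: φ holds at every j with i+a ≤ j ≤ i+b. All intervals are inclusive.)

Evaluate at each i in [0,3]:
  i=0: ✓ (all of [0,5])
  i=1: ✓ (all of [1,6])
  i=2: ✓ (all of [2,7])
  i=3: ✓ (all of [3,8])
Positions where it holds: {0, 1, 2, 3} → 4.

4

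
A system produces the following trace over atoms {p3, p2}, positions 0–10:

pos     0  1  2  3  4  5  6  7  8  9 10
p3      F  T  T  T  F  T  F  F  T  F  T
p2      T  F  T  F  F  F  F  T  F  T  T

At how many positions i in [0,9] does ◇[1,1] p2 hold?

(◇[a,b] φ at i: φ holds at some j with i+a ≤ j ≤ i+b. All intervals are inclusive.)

Evaluate at each i in [0,9]:
  i=0: ✗ (none in [1,1])
  i=1: ✓ (witness j=2)
  i=2: ✗ (none in [3,3])
  i=3: ✗ (none in [4,4])
  i=4: ✗ (none in [5,5])
  i=5: ✗ (none in [6,6])
  i=6: ✓ (witness j=7)
  i=7: ✗ (none in [8,8])
  i=8: ✓ (witness j=9)
  i=9: ✓ (witness j=10)
Positions where it holds: {1, 6, 8, 9} → 4.

4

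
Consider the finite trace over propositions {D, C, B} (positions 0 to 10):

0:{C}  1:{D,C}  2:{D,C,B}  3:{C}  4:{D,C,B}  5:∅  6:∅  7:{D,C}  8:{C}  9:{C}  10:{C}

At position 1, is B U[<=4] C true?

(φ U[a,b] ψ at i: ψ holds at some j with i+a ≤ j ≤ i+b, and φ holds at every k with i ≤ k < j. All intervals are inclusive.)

Holds

Need some j in [1,5] with C, and B at every k in [1,j-1].
  j=1: C holds; no prefix to check → satisfied.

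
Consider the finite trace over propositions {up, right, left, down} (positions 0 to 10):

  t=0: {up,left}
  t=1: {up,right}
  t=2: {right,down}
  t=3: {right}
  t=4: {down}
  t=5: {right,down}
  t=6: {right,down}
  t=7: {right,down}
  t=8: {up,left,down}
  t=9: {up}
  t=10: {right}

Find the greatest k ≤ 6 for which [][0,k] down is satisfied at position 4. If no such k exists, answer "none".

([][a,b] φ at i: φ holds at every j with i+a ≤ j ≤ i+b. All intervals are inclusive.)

down must hold from j=4 onward; find where it first fails.
  j=4: holds
  j=5: holds
  j=6: holds
  j=7: holds
  j=8: holds
  j=9: fails
Holds on [4,8], so largest k = 4.

4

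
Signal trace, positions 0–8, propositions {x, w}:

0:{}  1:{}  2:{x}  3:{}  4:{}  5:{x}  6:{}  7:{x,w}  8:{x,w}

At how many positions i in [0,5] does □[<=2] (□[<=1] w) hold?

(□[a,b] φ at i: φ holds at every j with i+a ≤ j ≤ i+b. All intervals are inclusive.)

Evaluate at each i in [0,5]:
  i=0: ✗ (fails at j=0)
  i=1: ✗ (fails at j=1)
  i=2: ✗ (fails at j=2)
  i=3: ✗ (fails at j=3)
  i=4: ✗ (fails at j=4)
  i=5: ✗ (fails at j=5)
Positions where it holds: {} → 0.

0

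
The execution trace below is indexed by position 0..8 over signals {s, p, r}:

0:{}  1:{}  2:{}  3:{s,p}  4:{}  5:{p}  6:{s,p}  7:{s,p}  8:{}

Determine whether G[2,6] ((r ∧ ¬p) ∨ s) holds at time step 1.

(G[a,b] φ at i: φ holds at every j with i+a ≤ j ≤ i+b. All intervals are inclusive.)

No

Check ((r ∧ ¬p) ∨ s) at every j in [3,7]:
  j=3: true
  j=4: false
  j=5: false
  j=6: true
  j=7: true
Fails at j=4 → formula fails.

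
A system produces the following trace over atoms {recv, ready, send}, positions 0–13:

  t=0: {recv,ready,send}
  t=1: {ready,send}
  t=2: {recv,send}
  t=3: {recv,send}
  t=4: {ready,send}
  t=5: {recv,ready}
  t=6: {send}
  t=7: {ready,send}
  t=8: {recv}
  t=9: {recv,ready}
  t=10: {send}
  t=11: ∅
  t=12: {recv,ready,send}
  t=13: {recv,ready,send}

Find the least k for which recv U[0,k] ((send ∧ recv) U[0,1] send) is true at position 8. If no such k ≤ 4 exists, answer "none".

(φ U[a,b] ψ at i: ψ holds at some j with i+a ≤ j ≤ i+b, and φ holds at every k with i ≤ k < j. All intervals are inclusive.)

2

Need earliest j ≥ 8 with ((send ∧ recv) U[0,1] send), and recv at every k in [8,j-1].
  j=8: rhs fails.
  j=9: rhs fails.
  j=10: rhs holds; lhs holds on [8,9]. k = 2.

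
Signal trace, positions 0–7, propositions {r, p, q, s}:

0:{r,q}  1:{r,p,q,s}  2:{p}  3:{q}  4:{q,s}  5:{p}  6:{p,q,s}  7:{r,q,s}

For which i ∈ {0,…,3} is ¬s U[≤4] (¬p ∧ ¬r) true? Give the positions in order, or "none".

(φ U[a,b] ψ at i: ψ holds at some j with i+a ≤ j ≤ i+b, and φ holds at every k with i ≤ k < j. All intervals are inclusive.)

Evaluate at each i in [0,3]:
  i=0: ✗ (lhs fails at k=1 before rhs at j=3)
  i=1: ✗ (lhs fails at k=1 before rhs at j=3)
  i=2: ✓ (rhs at j=3; lhs holds on [2,2])
  i=3: ✓ (rhs at j=3)

2, 3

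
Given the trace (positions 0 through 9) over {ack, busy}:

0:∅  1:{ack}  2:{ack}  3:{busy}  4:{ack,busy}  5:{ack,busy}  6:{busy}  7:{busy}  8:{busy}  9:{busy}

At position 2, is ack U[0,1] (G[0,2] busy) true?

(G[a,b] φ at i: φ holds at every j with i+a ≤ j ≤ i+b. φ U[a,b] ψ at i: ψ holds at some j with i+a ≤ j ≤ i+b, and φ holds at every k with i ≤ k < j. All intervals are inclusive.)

Need some j in [2,3] with G[0,2] busy, and ack at every k in [2,j-1].
  j=2: G[0,2] busy — fails at 2.
  j=3: G[0,2] busy holds; ack holds at every k in [2,2] → satisfied.

True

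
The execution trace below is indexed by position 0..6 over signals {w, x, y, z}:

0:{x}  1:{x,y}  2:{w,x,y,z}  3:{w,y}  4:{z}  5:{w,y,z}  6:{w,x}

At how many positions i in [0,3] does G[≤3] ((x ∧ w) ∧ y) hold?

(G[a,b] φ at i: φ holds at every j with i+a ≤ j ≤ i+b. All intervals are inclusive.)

0

Evaluate at each i in [0,3]:
  i=0: ✗ (fails at j=0)
  i=1: ✗ (fails at j=1)
  i=2: ✗ (fails at j=3)
  i=3: ✗ (fails at j=3)
Positions where it holds: {} → 0.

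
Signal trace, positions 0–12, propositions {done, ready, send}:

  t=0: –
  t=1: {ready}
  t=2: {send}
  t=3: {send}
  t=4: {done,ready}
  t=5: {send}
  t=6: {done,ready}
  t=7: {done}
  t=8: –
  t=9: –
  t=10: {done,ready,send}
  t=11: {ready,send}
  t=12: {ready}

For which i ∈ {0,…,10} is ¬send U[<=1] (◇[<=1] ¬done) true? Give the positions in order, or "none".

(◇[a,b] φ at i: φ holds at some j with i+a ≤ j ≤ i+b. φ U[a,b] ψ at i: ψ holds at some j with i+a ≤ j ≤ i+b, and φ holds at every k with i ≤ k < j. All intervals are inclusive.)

Evaluate at each i in [0,10]:
  i=0: ✓ (rhs at j=0)
  i=1: ✓ (rhs at j=1)
  i=2: ✓ (rhs at j=2)
  i=3: ✓ (rhs at j=3)
  i=4: ✓ (rhs at j=4)
  i=5: ✓ (rhs at j=5)
  i=6: ✓ (rhs at j=7; lhs holds on [6,6])
  i=7: ✓ (rhs at j=7)
  i=8: ✓ (rhs at j=8)
  i=9: ✓ (rhs at j=9)
  i=10: ✓ (rhs at j=10)

0, 1, 2, 3, 4, 5, 6, 7, 8, 9, 10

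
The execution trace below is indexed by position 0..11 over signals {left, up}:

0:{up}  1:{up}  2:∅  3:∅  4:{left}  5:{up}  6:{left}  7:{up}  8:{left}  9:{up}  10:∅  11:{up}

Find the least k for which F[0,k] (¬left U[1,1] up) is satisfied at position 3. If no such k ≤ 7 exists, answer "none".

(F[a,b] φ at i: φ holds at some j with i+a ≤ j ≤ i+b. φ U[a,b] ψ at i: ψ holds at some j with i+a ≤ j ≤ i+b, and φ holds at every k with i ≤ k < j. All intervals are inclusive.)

Scan j = 3,4,… for (¬left U[1,1] up):
  j=3: fails
  j=4: fails
  j=5: fails
  j=6: fails
  j=7: fails
  j=8: fails
  j=9: fails
  j=10: holds
First hit at j=10, so smallest k = 10-3 = 7.

7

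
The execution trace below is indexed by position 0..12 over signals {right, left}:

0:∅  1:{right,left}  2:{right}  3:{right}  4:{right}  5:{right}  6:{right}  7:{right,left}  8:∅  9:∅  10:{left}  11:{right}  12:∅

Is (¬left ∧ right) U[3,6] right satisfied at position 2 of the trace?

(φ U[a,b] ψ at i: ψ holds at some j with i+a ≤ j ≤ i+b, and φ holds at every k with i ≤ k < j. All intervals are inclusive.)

Yes

Need some j in [5,8] with right, and (¬left ∧ right) at every k in [2,j-1].
  j=5: right holds; (¬left ∧ right) holds at every k in [2,4] → satisfied.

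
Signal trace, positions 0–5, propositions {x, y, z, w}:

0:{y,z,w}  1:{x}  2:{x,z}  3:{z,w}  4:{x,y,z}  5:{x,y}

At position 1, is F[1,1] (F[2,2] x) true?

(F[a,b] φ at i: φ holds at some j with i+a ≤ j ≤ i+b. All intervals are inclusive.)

Check F[2,2] x at each j in [2,2]:
  j=2: holds (witness at 4)
Found at j=2 → formula holds.

Holds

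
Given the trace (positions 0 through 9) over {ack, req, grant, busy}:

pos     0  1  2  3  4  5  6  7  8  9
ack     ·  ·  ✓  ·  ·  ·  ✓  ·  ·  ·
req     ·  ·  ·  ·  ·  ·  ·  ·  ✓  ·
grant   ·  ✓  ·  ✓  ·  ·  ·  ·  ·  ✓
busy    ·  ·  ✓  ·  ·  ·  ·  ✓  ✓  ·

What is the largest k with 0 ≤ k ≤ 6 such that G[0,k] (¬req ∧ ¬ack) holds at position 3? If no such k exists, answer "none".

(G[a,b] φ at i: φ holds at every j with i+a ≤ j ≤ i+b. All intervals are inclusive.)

2

(¬req ∧ ¬ack) must hold from j=3 onward; find where it first fails.
  j=3: holds
  j=4: holds
  j=5: holds
  j=6: fails
Holds on [3,5], so largest k = 2.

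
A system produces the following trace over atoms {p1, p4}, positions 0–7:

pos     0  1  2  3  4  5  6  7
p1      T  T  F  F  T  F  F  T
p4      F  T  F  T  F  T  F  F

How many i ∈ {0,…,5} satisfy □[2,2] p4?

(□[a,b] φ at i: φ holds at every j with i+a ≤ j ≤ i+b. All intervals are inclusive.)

2

Evaluate at each i in [0,5]:
  i=0: ✗ (fails at j=2)
  i=1: ✓ (all of [3,3])
  i=2: ✗ (fails at j=4)
  i=3: ✓ (all of [5,5])
  i=4: ✗ (fails at j=6)
  i=5: ✗ (fails at j=7)
Positions where it holds: {1, 3} → 2.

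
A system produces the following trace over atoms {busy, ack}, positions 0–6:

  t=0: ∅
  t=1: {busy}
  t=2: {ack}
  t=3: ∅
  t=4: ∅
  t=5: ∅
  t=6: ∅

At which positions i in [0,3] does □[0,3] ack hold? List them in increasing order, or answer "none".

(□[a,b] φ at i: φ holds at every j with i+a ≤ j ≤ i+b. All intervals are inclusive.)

Evaluate at each i in [0,3]:
  i=0: ✗ (fails at j=0)
  i=1: ✗ (fails at j=1)
  i=2: ✗ (fails at j=3)
  i=3: ✗ (fails at j=3)

none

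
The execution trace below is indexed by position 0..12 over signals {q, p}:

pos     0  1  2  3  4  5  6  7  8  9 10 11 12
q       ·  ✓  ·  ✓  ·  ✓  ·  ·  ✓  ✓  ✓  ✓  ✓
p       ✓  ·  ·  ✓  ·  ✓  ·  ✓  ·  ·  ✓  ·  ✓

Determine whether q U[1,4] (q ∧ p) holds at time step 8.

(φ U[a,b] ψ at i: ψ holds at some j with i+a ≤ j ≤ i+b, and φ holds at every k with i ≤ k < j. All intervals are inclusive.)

Need some j in [9,12] with (q ∧ p), and q at every k in [8,j-1].
  j=9: (q ∧ p) false.
  j=10: (q ∧ p) holds; q holds at every k in [8,9] → satisfied.

True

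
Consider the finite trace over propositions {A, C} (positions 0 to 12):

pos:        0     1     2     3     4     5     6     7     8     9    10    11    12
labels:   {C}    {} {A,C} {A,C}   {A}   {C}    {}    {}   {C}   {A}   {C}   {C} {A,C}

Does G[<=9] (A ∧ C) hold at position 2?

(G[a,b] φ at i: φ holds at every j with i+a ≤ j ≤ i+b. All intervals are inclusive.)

Does not hold

Check (A ∧ C) at every j in [2,11]:
  j=2: true
  j=3: true
  j=4: false
  j=5: false
  j=6: false
  j=7: false
  j=8: false
  j=9: false
  j=10: false
  j=11: false
Fails at j=4 → formula fails.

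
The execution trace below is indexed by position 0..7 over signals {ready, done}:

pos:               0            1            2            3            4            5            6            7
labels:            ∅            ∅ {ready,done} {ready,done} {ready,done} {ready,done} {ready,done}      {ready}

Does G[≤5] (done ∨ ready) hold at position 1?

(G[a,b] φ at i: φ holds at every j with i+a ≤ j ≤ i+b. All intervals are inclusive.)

No

Check (done ∨ ready) at every j in [1,6]:
  j=1: false
  j=2: true
  j=3: true
  j=4: true
  j=5: true
  j=6: true
Fails at j=1 → formula fails.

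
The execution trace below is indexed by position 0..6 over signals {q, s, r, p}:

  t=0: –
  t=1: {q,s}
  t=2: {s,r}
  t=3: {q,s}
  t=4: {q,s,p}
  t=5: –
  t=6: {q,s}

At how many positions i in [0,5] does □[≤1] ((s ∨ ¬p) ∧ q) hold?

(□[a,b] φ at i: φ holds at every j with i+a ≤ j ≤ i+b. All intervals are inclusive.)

Evaluate at each i in [0,5]:
  i=0: ✗ (fails at j=0)
  i=1: ✗ (fails at j=2)
  i=2: ✗ (fails at j=2)
  i=3: ✓ (all of [3,4])
  i=4: ✗ (fails at j=5)
  i=5: ✗ (fails at j=5)
Positions where it holds: {3} → 1.

1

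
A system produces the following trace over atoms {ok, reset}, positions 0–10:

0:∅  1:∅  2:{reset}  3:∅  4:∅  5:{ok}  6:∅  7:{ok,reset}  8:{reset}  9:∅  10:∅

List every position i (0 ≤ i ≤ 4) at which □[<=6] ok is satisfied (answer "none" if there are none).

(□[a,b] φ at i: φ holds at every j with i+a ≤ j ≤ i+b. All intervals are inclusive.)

Evaluate at each i in [0,4]:
  i=0: ✗ (fails at j=0)
  i=1: ✗ (fails at j=1)
  i=2: ✗ (fails at j=2)
  i=3: ✗ (fails at j=3)
  i=4: ✗ (fails at j=4)

none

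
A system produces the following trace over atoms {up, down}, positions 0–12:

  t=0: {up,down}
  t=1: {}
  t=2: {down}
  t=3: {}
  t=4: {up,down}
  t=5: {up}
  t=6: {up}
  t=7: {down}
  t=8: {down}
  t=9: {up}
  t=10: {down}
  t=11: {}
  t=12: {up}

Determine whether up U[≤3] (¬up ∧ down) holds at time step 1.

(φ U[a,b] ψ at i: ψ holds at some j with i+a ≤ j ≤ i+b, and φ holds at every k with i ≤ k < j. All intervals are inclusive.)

Does not hold

Need some j in [1,4] with (¬up ∧ down), and up at every k in [1,j-1].
  j=1: (¬up ∧ down) false.
  j=2: (¬up ∧ down) holds, but up fails at k=1 → not this j.
  j=3: (¬up ∧ down) false.
  j=4: (¬up ∧ down) false.
No j in the window works → until fails.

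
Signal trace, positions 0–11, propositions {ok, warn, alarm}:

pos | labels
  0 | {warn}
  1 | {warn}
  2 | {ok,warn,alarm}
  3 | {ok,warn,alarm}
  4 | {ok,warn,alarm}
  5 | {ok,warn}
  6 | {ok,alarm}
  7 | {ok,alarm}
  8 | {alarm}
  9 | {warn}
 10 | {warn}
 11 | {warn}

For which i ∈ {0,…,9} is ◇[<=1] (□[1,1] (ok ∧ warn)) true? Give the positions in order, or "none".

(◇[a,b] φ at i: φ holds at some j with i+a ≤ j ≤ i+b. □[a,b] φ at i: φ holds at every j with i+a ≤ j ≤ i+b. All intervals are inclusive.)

0, 1, 2, 3, 4

Evaluate at each i in [0,9]:
  i=0: ✓ (witness j=1)
  i=1: ✓ (witness j=1)
  i=2: ✓ (witness j=2)
  i=3: ✓ (witness j=3)
  i=4: ✓ (witness j=4)
  i=5: ✗ (none in [5,6])
  i=6: ✗ (none in [6,7])
  i=7: ✗ (none in [7,8])
  i=8: ✗ (none in [8,9])
  i=9: ✗ (none in [9,10])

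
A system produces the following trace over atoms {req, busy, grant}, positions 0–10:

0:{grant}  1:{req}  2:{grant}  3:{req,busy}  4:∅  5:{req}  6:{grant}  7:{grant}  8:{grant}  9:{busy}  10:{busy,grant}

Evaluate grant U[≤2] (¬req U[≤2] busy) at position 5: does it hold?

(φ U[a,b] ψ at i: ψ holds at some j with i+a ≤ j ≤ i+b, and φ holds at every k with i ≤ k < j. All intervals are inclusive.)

Need some j in [5,7] with (¬req U[≤2] busy), and grant at every k in [5,j-1].
  j=5: (¬req U[≤2] busy) — fails.
  j=6: (¬req U[≤2] busy) — fails.
  j=7: (¬req U[≤2] busy) holds, but grant fails at k=5 → not this j.
No j in the window works → until fails.

False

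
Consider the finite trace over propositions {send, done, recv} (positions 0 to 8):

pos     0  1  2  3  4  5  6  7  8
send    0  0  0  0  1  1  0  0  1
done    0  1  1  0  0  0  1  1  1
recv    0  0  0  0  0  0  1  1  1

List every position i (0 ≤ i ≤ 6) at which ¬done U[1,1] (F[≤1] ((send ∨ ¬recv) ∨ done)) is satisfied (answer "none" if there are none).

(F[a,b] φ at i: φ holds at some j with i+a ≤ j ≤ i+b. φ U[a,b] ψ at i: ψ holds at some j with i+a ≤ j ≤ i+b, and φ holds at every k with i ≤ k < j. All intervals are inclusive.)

0, 3, 4, 5

Evaluate at each i in [0,6]:
  i=0: ✓ (rhs at j=1; lhs holds on [0,0])
  i=1: ✗ (lhs fails at k=1 before rhs at j=2)
  i=2: ✗ (lhs fails at k=2 before rhs at j=3)
  i=3: ✓ (rhs at j=4; lhs holds on [3,3])
  i=4: ✓ (rhs at j=5; lhs holds on [4,4])
  i=5: ✓ (rhs at j=6; lhs holds on [5,5])
  i=6: ✗ (lhs fails at k=6 before rhs at j=7)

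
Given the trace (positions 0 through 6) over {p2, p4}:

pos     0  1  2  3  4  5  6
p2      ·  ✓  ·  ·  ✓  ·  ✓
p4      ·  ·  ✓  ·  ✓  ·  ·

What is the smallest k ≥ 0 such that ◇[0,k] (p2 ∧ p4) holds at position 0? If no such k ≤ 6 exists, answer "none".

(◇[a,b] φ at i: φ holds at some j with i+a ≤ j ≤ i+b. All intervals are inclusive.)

Scan j = 0,1,… for (p2 ∧ p4):
  j=0: fails
  j=1: fails
  j=2: fails
  j=3: fails
  j=4: holds
First hit at j=4, so smallest k = 4-0 = 4.

4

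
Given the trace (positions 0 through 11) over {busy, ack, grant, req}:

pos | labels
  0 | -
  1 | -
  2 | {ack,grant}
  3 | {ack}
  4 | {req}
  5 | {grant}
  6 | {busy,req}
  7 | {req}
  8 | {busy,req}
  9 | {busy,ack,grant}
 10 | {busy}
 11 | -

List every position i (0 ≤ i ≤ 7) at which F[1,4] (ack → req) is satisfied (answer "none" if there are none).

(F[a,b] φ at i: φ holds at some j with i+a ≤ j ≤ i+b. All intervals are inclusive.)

Evaluate at each i in [0,7]:
  i=0: ✓ (witness j=1)
  i=1: ✓ (witness j=4)
  i=2: ✓ (witness j=4)
  i=3: ✓ (witness j=4)
  i=4: ✓ (witness j=5)
  i=5: ✓ (witness j=6)
  i=6: ✓ (witness j=7)
  i=7: ✓ (witness j=8)

0, 1, 2, 3, 4, 5, 6, 7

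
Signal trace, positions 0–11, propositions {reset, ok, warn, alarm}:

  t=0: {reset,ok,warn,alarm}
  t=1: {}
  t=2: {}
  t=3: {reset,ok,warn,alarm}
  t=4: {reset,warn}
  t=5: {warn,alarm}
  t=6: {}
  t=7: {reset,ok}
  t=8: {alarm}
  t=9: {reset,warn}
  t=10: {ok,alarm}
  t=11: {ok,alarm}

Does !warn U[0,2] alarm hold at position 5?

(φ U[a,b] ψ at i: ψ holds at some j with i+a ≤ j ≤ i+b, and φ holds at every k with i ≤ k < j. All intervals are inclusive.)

Need some j in [5,7] with alarm, and !warn at every k in [5,j-1].
  j=5: alarm holds; no prefix to check → satisfied.

Holds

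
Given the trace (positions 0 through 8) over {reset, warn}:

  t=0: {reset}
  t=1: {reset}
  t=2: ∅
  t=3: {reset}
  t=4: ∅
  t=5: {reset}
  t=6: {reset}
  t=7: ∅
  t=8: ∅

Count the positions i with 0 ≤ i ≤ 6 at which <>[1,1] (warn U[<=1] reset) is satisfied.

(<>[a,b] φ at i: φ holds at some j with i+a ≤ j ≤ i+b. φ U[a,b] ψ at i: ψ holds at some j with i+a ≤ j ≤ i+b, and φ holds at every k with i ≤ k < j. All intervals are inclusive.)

4

Evaluate at each i in [0,6]:
  i=0: ✓ (witness j=1)
  i=1: ✗ (none in [2,2])
  i=2: ✓ (witness j=3)
  i=3: ✗ (none in [4,4])
  i=4: ✓ (witness j=5)
  i=5: ✓ (witness j=6)
  i=6: ✗ (none in [7,7])
Positions where it holds: {0, 2, 4, 5} → 4.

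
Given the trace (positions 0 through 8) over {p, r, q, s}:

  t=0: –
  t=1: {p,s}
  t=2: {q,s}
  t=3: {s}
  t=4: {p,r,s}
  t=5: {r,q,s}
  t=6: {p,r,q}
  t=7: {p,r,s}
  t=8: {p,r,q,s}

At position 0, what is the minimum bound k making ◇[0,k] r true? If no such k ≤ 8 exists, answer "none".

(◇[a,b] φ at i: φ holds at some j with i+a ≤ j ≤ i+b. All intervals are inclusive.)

4

Scan j = 0,1,… for r:
  j=0: fails
  j=1: fails
  j=2: fails
  j=3: fails
  j=4: holds
First hit at j=4, so smallest k = 4-0 = 4.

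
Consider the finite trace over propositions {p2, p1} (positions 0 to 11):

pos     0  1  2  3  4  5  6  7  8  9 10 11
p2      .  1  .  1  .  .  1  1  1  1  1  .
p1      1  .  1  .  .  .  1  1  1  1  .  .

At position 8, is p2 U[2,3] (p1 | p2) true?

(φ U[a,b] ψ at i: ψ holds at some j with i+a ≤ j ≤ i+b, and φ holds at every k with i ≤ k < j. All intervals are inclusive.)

Need some j in [10,11] with (p1 | p2), and p2 at every k in [8,j-1].
  j=10: (p1 | p2) holds; p2 holds at every k in [8,9] → satisfied.

True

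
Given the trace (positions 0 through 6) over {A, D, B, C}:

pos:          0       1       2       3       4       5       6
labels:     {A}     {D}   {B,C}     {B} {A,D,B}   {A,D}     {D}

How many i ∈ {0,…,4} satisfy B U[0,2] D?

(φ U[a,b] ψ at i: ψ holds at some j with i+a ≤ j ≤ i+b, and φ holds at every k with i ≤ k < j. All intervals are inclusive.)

4

Evaluate at each i in [0,4]:
  i=0: ✗ (lhs fails at k=0 before rhs at j=1)
  i=1: ✓ (rhs at j=1)
  i=2: ✓ (rhs at j=4; lhs holds on [2,3])
  i=3: ✓ (rhs at j=4; lhs holds on [3,3])
  i=4: ✓ (rhs at j=4)
Positions where it holds: {1, 2, 3, 4} → 4.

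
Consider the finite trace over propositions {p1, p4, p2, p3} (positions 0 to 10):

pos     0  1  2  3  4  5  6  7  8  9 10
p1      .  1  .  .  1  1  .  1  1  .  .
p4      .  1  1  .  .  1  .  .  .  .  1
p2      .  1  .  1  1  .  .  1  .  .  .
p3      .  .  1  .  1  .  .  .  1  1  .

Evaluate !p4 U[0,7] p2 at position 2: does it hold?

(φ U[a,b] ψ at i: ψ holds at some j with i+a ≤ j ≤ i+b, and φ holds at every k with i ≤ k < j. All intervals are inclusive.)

Does not hold

Need some j in [2,9] with p2, and !p4 at every k in [2,j-1].
  j=2: p2 false.
  j=3: p2 holds, but !p4 fails at k=2 → not this j.
  j=4: p2 holds, but !p4 fails at k=2 → not this j.
  j=5: p2 false.
  j=6: p2 false.
  j=7: p2 holds, but !p4 fails at k=2 → not this j.
  j=8: p2 false.
  j=9: p2 false.
No j in the window works → until fails.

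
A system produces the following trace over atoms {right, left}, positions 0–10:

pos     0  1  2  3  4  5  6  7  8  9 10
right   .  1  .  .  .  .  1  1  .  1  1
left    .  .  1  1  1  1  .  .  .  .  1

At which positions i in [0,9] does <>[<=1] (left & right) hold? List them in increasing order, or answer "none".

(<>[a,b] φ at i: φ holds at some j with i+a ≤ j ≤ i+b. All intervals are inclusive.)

9

Evaluate at each i in [0,9]:
  i=0: ✗ (none in [0,1])
  i=1: ✗ (none in [1,2])
  i=2: ✗ (none in [2,3])
  i=3: ✗ (none in [3,4])
  i=4: ✗ (none in [4,5])
  i=5: ✗ (none in [5,6])
  i=6: ✗ (none in [6,7])
  i=7: ✗ (none in [7,8])
  i=8: ✗ (none in [8,9])
  i=9: ✓ (witness j=10)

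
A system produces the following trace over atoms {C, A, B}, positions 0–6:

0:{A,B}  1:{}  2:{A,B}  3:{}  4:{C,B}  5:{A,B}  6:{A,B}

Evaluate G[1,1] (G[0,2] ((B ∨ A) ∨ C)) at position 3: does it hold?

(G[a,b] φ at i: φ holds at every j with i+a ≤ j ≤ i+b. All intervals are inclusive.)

True

Check G[0,2] ((B ∨ A) ∨ C) at every j in [4,4]:
  j=4: holds on [4,6]
All positions satisfy it → formula holds.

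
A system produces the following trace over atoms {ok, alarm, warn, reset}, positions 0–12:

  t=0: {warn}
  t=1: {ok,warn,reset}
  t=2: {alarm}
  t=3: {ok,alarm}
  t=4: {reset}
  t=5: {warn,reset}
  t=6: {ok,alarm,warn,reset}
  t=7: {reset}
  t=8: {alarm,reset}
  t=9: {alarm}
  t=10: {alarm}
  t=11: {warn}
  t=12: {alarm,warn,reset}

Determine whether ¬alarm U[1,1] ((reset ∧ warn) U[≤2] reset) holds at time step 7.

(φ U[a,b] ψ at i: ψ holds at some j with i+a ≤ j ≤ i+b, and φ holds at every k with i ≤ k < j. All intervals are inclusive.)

Need some j in [8,8] with ((reset ∧ warn) U[≤2] reset), and ¬alarm at every k in [7,j-1].
  j=8: ((reset ∧ warn) U[≤2] reset) holds; ¬alarm holds at every k in [7,7] → satisfied.

Yes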